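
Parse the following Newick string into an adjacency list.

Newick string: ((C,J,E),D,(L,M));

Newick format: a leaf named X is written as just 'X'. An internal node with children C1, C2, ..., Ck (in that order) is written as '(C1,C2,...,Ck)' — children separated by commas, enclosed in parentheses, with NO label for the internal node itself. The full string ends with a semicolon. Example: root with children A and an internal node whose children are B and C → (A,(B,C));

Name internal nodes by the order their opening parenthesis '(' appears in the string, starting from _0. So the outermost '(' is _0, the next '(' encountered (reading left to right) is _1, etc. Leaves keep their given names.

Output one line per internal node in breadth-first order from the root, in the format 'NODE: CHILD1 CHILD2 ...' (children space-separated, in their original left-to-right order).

Answer: _0: _1 D _2
_1: C J E
_2: L M

Derivation:
Input: ((C,J,E),D,(L,M));
Scanning left-to-right, naming '(' by encounter order:
  pos 0: '(' -> open internal node _0 (depth 1)
  pos 1: '(' -> open internal node _1 (depth 2)
  pos 7: ')' -> close internal node _1 (now at depth 1)
  pos 11: '(' -> open internal node _2 (depth 2)
  pos 15: ')' -> close internal node _2 (now at depth 1)
  pos 16: ')' -> close internal node _0 (now at depth 0)
Total internal nodes: 3
BFS adjacency from root:
  _0: _1 D _2
  _1: C J E
  _2: L M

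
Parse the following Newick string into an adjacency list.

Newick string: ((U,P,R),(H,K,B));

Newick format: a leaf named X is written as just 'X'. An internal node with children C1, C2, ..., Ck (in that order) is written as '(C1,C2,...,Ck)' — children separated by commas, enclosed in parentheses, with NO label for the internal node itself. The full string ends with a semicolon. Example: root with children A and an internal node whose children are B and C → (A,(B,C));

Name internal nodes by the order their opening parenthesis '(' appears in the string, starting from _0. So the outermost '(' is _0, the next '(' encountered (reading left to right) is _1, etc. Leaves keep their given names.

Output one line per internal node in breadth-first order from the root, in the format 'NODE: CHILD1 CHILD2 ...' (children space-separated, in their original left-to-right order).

Input: ((U,P,R),(H,K,B));
Scanning left-to-right, naming '(' by encounter order:
  pos 0: '(' -> open internal node _0 (depth 1)
  pos 1: '(' -> open internal node _1 (depth 2)
  pos 7: ')' -> close internal node _1 (now at depth 1)
  pos 9: '(' -> open internal node _2 (depth 2)
  pos 15: ')' -> close internal node _2 (now at depth 1)
  pos 16: ')' -> close internal node _0 (now at depth 0)
Total internal nodes: 3
BFS adjacency from root:
  _0: _1 _2
  _1: U P R
  _2: H K B

Answer: _0: _1 _2
_1: U P R
_2: H K B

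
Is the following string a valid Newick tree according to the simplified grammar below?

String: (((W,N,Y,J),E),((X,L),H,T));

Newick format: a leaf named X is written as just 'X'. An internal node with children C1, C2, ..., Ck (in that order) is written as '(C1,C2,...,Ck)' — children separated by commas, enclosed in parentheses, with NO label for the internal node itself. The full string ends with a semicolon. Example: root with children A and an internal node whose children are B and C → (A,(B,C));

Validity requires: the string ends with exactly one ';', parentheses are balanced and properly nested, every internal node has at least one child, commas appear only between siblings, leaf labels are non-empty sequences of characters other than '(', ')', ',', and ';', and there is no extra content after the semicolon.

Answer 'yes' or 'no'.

Answer: yes

Derivation:
Input: (((W,N,Y,J),E),((X,L),H,T));
Paren balance: 5 '(' vs 5 ')' OK
Ends with single ';': True
Full parse: OK
Valid: True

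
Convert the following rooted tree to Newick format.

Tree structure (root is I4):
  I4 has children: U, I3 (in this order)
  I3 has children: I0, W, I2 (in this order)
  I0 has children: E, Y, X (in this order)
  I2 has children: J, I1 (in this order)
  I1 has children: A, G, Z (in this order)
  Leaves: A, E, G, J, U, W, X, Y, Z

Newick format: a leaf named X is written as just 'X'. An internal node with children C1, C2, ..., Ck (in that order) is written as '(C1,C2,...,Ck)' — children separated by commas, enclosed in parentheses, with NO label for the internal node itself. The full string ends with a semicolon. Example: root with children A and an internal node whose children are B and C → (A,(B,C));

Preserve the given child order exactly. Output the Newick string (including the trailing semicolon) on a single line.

Answer: (U,((E,Y,X),W,(J,(A,G,Z))));

Derivation:
internal I4 with children ['U', 'I3']
  leaf 'U' → 'U'
  internal I3 with children ['I0', 'W', 'I2']
    internal I0 with children ['E', 'Y', 'X']
      leaf 'E' → 'E'
      leaf 'Y' → 'Y'
      leaf 'X' → 'X'
    → '(E,Y,X)'
    leaf 'W' → 'W'
    internal I2 with children ['J', 'I1']
      leaf 'J' → 'J'
      internal I1 with children ['A', 'G', 'Z']
        leaf 'A' → 'A'
        leaf 'G' → 'G'
        leaf 'Z' → 'Z'
      → '(A,G,Z)'
    → '(J,(A,G,Z))'
  → '((E,Y,X),W,(J,(A,G,Z)))'
→ '(U,((E,Y,X),W,(J,(A,G,Z))))'
Final: (U,((E,Y,X),W,(J,(A,G,Z))));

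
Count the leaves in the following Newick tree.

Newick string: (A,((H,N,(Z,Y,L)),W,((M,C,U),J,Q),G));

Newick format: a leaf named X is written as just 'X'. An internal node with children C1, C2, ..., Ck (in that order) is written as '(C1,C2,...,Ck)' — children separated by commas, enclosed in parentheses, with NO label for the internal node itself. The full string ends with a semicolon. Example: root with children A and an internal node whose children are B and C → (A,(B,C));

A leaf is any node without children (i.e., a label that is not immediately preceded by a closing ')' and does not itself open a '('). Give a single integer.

Answer: 13

Derivation:
Newick: (A,((H,N,(Z,Y,L)),W,((M,C,U),J,Q),G));
Scan left-to-right; a leaf is any maximal label run not followed by '(':
  pos 1: leaf 'A' → count = 1
  pos 5: leaf 'H' → count = 2
  pos 7: leaf 'N' → count = 3
  pos 10: leaf 'Z' → count = 4
  pos 12: leaf 'Y' → count = 5
  pos 14: leaf 'L' → count = 6
  pos 18: leaf 'W' → count = 7
  pos 22: leaf 'M' → count = 8
  pos 24: leaf 'C' → count = 9
  pos 26: leaf 'U' → count = 10
  pos 29: leaf 'J' → count = 11
  pos 31: leaf 'Q' → count = 12
  pos 34: leaf 'G' → count = 13
Total leaves: 13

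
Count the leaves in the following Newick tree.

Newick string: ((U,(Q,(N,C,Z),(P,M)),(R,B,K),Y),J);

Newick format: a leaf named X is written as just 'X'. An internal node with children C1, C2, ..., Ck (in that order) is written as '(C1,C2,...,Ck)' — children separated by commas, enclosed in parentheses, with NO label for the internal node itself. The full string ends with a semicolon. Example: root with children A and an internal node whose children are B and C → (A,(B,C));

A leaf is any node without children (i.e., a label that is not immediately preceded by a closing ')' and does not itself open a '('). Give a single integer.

Newick: ((U,(Q,(N,C,Z),(P,M)),(R,B,K),Y),J);
Scan left-to-right; a leaf is any maximal label run not followed by '(':
  pos 2: leaf 'U' → count = 1
  pos 5: leaf 'Q' → count = 2
  pos 8: leaf 'N' → count = 3
  pos 10: leaf 'C' → count = 4
  pos 12: leaf 'Z' → count = 5
  pos 16: leaf 'P' → count = 6
  pos 18: leaf 'M' → count = 7
  pos 23: leaf 'R' → count = 8
  pos 25: leaf 'B' → count = 9
  pos 27: leaf 'K' → count = 10
  pos 30: leaf 'Y' → count = 11
  pos 33: leaf 'J' → count = 12
Total leaves: 12

Answer: 12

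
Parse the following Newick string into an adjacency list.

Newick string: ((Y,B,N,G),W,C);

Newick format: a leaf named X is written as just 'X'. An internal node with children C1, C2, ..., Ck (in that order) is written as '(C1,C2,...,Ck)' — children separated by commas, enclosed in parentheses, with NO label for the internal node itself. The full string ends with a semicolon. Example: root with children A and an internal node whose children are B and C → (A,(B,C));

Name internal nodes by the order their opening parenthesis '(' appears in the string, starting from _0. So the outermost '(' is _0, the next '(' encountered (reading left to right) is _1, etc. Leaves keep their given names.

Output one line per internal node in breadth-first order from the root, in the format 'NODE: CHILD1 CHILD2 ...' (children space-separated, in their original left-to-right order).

Input: ((Y,B,N,G),W,C);
Scanning left-to-right, naming '(' by encounter order:
  pos 0: '(' -> open internal node _0 (depth 1)
  pos 1: '(' -> open internal node _1 (depth 2)
  pos 9: ')' -> close internal node _1 (now at depth 1)
  pos 14: ')' -> close internal node _0 (now at depth 0)
Total internal nodes: 2
BFS adjacency from root:
  _0: _1 W C
  _1: Y B N G

Answer: _0: _1 W C
_1: Y B N G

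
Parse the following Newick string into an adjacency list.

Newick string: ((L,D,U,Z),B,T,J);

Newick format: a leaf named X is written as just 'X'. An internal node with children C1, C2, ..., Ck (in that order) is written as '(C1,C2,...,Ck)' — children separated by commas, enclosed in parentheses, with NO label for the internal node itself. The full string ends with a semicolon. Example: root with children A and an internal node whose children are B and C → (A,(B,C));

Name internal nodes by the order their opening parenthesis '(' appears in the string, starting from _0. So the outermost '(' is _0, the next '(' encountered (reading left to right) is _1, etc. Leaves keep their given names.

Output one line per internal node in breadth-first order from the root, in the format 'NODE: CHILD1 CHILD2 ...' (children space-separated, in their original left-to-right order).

Answer: _0: _1 B T J
_1: L D U Z

Derivation:
Input: ((L,D,U,Z),B,T,J);
Scanning left-to-right, naming '(' by encounter order:
  pos 0: '(' -> open internal node _0 (depth 1)
  pos 1: '(' -> open internal node _1 (depth 2)
  pos 9: ')' -> close internal node _1 (now at depth 1)
  pos 16: ')' -> close internal node _0 (now at depth 0)
Total internal nodes: 2
BFS adjacency from root:
  _0: _1 B T J
  _1: L D U Z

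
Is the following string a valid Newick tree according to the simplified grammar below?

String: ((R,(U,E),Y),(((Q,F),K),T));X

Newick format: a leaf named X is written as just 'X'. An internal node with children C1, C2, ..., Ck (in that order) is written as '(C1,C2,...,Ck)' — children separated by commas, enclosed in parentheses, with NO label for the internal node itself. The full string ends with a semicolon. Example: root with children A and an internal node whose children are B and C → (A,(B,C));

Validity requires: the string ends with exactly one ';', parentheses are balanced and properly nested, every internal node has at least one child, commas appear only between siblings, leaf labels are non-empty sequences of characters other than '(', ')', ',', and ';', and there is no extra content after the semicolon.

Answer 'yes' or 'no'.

Input: ((R,(U,E),Y),(((Q,F),K),T));X
Paren balance: 6 '(' vs 6 ')' OK
Ends with single ';': False
Full parse: FAILS (must end with ;)
Valid: False

Answer: no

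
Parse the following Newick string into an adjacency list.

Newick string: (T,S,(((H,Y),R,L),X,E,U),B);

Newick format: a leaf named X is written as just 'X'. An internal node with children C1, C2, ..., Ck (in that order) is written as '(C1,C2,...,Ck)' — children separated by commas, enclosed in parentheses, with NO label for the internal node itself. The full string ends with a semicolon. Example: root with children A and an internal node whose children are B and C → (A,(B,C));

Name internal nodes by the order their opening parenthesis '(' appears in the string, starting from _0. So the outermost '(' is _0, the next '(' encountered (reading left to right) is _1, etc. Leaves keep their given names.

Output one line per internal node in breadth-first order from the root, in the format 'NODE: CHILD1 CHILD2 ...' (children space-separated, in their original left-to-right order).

Answer: _0: T S _1 B
_1: _2 X E U
_2: _3 R L
_3: H Y

Derivation:
Input: (T,S,(((H,Y),R,L),X,E,U),B);
Scanning left-to-right, naming '(' by encounter order:
  pos 0: '(' -> open internal node _0 (depth 1)
  pos 5: '(' -> open internal node _1 (depth 2)
  pos 6: '(' -> open internal node _2 (depth 3)
  pos 7: '(' -> open internal node _3 (depth 4)
  pos 11: ')' -> close internal node _3 (now at depth 3)
  pos 16: ')' -> close internal node _2 (now at depth 2)
  pos 23: ')' -> close internal node _1 (now at depth 1)
  pos 26: ')' -> close internal node _0 (now at depth 0)
Total internal nodes: 4
BFS adjacency from root:
  _0: T S _1 B
  _1: _2 X E U
  _2: _3 R L
  _3: H Y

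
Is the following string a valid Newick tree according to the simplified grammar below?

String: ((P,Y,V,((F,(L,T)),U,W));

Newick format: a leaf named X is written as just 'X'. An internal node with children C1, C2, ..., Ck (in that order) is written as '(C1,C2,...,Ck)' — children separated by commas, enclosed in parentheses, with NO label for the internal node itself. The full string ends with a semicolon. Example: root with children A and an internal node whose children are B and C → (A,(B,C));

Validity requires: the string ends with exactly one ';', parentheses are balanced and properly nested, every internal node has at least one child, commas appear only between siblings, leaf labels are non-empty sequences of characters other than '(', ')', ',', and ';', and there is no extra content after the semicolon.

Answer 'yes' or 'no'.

Input: ((P,Y,V,((F,(L,T)),U,W));
Paren balance: 5 '(' vs 4 ')' MISMATCH
Ends with single ';': True
Full parse: FAILS (expected , or ) at pos 24)
Valid: False

Answer: no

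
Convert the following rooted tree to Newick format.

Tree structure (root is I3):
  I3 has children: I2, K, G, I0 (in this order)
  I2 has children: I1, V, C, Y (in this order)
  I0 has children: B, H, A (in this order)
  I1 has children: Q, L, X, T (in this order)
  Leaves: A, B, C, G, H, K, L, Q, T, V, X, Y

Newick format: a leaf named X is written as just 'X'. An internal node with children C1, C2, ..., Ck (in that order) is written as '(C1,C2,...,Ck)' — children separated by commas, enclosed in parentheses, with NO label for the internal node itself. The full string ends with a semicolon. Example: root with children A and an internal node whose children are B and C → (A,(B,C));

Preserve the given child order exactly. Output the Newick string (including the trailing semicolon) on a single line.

Answer: (((Q,L,X,T),V,C,Y),K,G,(B,H,A));

Derivation:
internal I3 with children ['I2', 'K', 'G', 'I0']
  internal I2 with children ['I1', 'V', 'C', 'Y']
    internal I1 with children ['Q', 'L', 'X', 'T']
      leaf 'Q' → 'Q'
      leaf 'L' → 'L'
      leaf 'X' → 'X'
      leaf 'T' → 'T'
    → '(Q,L,X,T)'
    leaf 'V' → 'V'
    leaf 'C' → 'C'
    leaf 'Y' → 'Y'
  → '((Q,L,X,T),V,C,Y)'
  leaf 'K' → 'K'
  leaf 'G' → 'G'
  internal I0 with children ['B', 'H', 'A']
    leaf 'B' → 'B'
    leaf 'H' → 'H'
    leaf 'A' → 'A'
  → '(B,H,A)'
→ '(((Q,L,X,T),V,C,Y),K,G,(B,H,A))'
Final: (((Q,L,X,T),V,C,Y),K,G,(B,H,A));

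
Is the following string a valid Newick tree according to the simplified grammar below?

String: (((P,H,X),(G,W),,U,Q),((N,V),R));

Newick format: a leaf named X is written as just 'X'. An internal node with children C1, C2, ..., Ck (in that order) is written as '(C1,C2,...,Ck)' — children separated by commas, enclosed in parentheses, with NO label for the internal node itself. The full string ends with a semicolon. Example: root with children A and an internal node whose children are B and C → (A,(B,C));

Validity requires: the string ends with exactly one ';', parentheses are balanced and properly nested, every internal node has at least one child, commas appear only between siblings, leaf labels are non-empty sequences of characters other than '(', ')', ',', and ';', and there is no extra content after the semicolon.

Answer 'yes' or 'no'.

Input: (((P,H,X),(G,W),,U,Q),((N,V),R));
Paren balance: 6 '(' vs 6 ')' OK
Ends with single ';': True
Full parse: FAILS (empty leaf label at pos 16)
Valid: False

Answer: no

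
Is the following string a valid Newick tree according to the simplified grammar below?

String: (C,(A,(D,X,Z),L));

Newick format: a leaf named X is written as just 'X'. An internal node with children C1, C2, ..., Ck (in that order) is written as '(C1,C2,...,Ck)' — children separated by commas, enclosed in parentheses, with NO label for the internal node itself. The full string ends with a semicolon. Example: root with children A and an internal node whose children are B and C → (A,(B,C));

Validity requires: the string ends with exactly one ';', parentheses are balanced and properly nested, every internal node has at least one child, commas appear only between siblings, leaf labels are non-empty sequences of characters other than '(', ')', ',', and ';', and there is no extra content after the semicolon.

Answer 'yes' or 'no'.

Input: (C,(A,(D,X,Z),L));
Paren balance: 3 '(' vs 3 ')' OK
Ends with single ';': True
Full parse: OK
Valid: True

Answer: yes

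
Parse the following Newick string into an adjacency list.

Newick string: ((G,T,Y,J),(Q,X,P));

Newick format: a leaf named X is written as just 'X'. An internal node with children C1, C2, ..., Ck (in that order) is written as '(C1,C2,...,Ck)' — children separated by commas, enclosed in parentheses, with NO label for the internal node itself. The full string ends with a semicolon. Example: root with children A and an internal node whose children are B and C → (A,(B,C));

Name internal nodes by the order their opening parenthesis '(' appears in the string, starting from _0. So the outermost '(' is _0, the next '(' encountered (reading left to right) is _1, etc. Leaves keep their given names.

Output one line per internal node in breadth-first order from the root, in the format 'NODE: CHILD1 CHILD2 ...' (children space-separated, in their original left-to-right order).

Answer: _0: _1 _2
_1: G T Y J
_2: Q X P

Derivation:
Input: ((G,T,Y,J),(Q,X,P));
Scanning left-to-right, naming '(' by encounter order:
  pos 0: '(' -> open internal node _0 (depth 1)
  pos 1: '(' -> open internal node _1 (depth 2)
  pos 9: ')' -> close internal node _1 (now at depth 1)
  pos 11: '(' -> open internal node _2 (depth 2)
  pos 17: ')' -> close internal node _2 (now at depth 1)
  pos 18: ')' -> close internal node _0 (now at depth 0)
Total internal nodes: 3
BFS adjacency from root:
  _0: _1 _2
  _1: G T Y J
  _2: Q X P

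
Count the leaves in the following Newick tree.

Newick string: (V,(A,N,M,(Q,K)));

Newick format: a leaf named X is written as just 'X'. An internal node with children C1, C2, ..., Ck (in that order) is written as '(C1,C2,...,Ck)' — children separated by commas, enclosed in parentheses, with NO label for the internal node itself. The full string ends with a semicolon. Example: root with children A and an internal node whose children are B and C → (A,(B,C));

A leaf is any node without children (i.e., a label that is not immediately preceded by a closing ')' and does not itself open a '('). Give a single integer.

Newick: (V,(A,N,M,(Q,K)));
Scan left-to-right; a leaf is any maximal label run not followed by '(':
  pos 1: leaf 'V' → count = 1
  pos 4: leaf 'A' → count = 2
  pos 6: leaf 'N' → count = 3
  pos 8: leaf 'M' → count = 4
  pos 11: leaf 'Q' → count = 5
  pos 13: leaf 'K' → count = 6
Total leaves: 6

Answer: 6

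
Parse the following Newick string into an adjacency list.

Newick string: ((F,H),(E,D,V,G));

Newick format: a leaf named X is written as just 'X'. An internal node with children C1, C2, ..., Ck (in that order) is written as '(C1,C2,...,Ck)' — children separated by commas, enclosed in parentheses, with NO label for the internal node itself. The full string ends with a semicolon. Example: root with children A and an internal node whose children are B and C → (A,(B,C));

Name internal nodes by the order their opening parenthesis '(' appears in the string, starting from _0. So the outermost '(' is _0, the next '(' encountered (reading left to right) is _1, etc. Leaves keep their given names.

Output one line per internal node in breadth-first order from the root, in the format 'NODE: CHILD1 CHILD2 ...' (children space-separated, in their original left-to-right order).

Input: ((F,H),(E,D,V,G));
Scanning left-to-right, naming '(' by encounter order:
  pos 0: '(' -> open internal node _0 (depth 1)
  pos 1: '(' -> open internal node _1 (depth 2)
  pos 5: ')' -> close internal node _1 (now at depth 1)
  pos 7: '(' -> open internal node _2 (depth 2)
  pos 15: ')' -> close internal node _2 (now at depth 1)
  pos 16: ')' -> close internal node _0 (now at depth 0)
Total internal nodes: 3
BFS adjacency from root:
  _0: _1 _2
  _1: F H
  _2: E D V G

Answer: _0: _1 _2
_1: F H
_2: E D V G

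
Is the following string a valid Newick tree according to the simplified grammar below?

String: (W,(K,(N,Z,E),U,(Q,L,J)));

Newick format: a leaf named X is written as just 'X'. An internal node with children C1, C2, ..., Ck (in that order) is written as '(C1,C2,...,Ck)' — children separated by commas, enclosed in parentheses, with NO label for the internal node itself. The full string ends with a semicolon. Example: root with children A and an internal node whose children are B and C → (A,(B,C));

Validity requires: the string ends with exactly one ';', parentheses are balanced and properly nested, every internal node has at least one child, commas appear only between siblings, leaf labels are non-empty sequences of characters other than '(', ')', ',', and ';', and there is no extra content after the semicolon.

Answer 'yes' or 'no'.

Answer: yes

Derivation:
Input: (W,(K,(N,Z,E),U,(Q,L,J)));
Paren balance: 4 '(' vs 4 ')' OK
Ends with single ';': True
Full parse: OK
Valid: True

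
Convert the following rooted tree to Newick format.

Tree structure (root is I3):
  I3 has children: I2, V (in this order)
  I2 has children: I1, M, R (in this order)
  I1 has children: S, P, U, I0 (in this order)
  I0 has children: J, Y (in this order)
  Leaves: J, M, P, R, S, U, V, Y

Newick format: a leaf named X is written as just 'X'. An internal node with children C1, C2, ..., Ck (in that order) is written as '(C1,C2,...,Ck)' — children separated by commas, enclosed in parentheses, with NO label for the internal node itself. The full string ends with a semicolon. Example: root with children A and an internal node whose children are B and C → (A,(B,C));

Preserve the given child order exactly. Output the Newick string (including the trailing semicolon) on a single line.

Answer: (((S,P,U,(J,Y)),M,R),V);

Derivation:
internal I3 with children ['I2', 'V']
  internal I2 with children ['I1', 'M', 'R']
    internal I1 with children ['S', 'P', 'U', 'I0']
      leaf 'S' → 'S'
      leaf 'P' → 'P'
      leaf 'U' → 'U'
      internal I0 with children ['J', 'Y']
        leaf 'J' → 'J'
        leaf 'Y' → 'Y'
      → '(J,Y)'
    → '(S,P,U,(J,Y))'
    leaf 'M' → 'M'
    leaf 'R' → 'R'
  → '((S,P,U,(J,Y)),M,R)'
  leaf 'V' → 'V'
→ '(((S,P,U,(J,Y)),M,R),V)'
Final: (((S,P,U,(J,Y)),M,R),V);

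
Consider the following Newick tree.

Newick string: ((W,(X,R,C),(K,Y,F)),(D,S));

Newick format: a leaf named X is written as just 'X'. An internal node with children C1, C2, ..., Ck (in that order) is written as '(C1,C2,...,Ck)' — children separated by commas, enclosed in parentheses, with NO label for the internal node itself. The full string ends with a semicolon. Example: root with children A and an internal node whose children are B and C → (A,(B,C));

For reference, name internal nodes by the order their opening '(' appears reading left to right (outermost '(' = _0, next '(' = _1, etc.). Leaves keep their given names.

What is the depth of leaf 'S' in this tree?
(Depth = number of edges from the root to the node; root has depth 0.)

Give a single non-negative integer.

Newick: ((W,(X,R,C),(K,Y,F)),(D,S));
Naming internals by '(' encounter order: outermost '(' = _0, next = _1, ...
Query node: S
Path from root: _0 -> _4 -> S
Depth of S: 2 (number of edges from root)

Answer: 2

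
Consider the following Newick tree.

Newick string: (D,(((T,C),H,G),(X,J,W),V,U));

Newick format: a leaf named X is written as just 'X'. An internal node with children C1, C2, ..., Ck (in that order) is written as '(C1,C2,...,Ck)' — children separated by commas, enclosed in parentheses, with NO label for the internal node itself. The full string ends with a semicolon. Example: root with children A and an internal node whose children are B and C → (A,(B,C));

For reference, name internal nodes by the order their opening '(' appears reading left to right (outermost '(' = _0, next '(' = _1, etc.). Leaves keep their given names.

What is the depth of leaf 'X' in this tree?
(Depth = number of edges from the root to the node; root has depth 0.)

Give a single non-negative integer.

Answer: 3

Derivation:
Newick: (D,(((T,C),H,G),(X,J,W),V,U));
Naming internals by '(' encounter order: outermost '(' = _0, next = _1, ...
Query node: X
Path from root: _0 -> _1 -> _4 -> X
Depth of X: 3 (number of edges from root)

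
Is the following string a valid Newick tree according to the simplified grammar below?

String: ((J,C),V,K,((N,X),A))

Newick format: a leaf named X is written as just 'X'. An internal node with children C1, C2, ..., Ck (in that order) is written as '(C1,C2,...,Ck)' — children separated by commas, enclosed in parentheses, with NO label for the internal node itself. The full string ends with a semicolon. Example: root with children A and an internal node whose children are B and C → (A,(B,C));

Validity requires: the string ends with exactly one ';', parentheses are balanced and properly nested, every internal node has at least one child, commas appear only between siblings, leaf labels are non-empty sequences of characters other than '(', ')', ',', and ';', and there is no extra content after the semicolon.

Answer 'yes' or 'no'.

Answer: no

Derivation:
Input: ((J,C),V,K,((N,X),A))
Paren balance: 4 '(' vs 4 ')' OK
Ends with single ';': False
Full parse: FAILS (must end with ;)
Valid: False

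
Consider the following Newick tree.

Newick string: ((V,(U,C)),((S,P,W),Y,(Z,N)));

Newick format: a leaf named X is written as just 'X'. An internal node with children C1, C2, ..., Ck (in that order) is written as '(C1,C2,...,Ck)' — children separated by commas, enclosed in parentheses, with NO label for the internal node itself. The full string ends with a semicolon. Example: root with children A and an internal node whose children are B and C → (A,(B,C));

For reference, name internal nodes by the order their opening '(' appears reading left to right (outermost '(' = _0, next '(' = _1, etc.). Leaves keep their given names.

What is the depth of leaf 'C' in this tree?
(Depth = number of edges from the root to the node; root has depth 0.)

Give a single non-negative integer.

Newick: ((V,(U,C)),((S,P,W),Y,(Z,N)));
Naming internals by '(' encounter order: outermost '(' = _0, next = _1, ...
Query node: C
Path from root: _0 -> _1 -> _2 -> C
Depth of C: 3 (number of edges from root)

Answer: 3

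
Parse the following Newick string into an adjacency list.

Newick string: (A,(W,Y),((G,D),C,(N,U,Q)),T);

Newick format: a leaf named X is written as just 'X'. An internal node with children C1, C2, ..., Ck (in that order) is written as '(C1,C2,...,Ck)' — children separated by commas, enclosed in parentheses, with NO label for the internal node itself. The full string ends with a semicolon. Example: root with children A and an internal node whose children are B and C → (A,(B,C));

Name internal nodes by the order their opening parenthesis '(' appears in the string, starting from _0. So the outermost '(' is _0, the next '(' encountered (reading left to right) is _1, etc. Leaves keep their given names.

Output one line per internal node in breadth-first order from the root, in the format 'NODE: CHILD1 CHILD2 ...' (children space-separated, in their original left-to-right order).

Answer: _0: A _1 _2 T
_1: W Y
_2: _3 C _4
_3: G D
_4: N U Q

Derivation:
Input: (A,(W,Y),((G,D),C,(N,U,Q)),T);
Scanning left-to-right, naming '(' by encounter order:
  pos 0: '(' -> open internal node _0 (depth 1)
  pos 3: '(' -> open internal node _1 (depth 2)
  pos 7: ')' -> close internal node _1 (now at depth 1)
  pos 9: '(' -> open internal node _2 (depth 2)
  pos 10: '(' -> open internal node _3 (depth 3)
  pos 14: ')' -> close internal node _3 (now at depth 2)
  pos 18: '(' -> open internal node _4 (depth 3)
  pos 24: ')' -> close internal node _4 (now at depth 2)
  pos 25: ')' -> close internal node _2 (now at depth 1)
  pos 28: ')' -> close internal node _0 (now at depth 0)
Total internal nodes: 5
BFS adjacency from root:
  _0: A _1 _2 T
  _1: W Y
  _2: _3 C _4
  _3: G D
  _4: N U Q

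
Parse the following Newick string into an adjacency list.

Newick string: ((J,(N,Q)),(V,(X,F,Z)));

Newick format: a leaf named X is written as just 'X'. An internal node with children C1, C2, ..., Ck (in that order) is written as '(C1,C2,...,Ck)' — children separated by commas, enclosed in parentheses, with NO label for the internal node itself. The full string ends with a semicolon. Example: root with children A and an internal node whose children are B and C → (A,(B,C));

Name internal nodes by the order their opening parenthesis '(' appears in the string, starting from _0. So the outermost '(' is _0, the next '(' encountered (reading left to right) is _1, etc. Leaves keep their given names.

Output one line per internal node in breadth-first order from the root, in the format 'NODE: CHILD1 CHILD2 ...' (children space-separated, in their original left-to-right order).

Input: ((J,(N,Q)),(V,(X,F,Z)));
Scanning left-to-right, naming '(' by encounter order:
  pos 0: '(' -> open internal node _0 (depth 1)
  pos 1: '(' -> open internal node _1 (depth 2)
  pos 4: '(' -> open internal node _2 (depth 3)
  pos 8: ')' -> close internal node _2 (now at depth 2)
  pos 9: ')' -> close internal node _1 (now at depth 1)
  pos 11: '(' -> open internal node _3 (depth 2)
  pos 14: '(' -> open internal node _4 (depth 3)
  pos 20: ')' -> close internal node _4 (now at depth 2)
  pos 21: ')' -> close internal node _3 (now at depth 1)
  pos 22: ')' -> close internal node _0 (now at depth 0)
Total internal nodes: 5
BFS adjacency from root:
  _0: _1 _3
  _1: J _2
  _3: V _4
  _2: N Q
  _4: X F Z

Answer: _0: _1 _3
_1: J _2
_3: V _4
_2: N Q
_4: X F Z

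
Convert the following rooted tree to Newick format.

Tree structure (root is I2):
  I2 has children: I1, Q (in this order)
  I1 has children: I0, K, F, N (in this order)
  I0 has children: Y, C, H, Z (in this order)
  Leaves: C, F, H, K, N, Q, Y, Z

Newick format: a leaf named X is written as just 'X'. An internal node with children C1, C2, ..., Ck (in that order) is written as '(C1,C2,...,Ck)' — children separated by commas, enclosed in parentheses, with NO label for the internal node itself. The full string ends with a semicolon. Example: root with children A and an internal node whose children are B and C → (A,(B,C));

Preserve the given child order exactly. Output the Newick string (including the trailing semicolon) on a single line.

Answer: (((Y,C,H,Z),K,F,N),Q);

Derivation:
internal I2 with children ['I1', 'Q']
  internal I1 with children ['I0', 'K', 'F', 'N']
    internal I0 with children ['Y', 'C', 'H', 'Z']
      leaf 'Y' → 'Y'
      leaf 'C' → 'C'
      leaf 'H' → 'H'
      leaf 'Z' → 'Z'
    → '(Y,C,H,Z)'
    leaf 'K' → 'K'
    leaf 'F' → 'F'
    leaf 'N' → 'N'
  → '((Y,C,H,Z),K,F,N)'
  leaf 'Q' → 'Q'
→ '(((Y,C,H,Z),K,F,N),Q)'
Final: (((Y,C,H,Z),K,F,N),Q);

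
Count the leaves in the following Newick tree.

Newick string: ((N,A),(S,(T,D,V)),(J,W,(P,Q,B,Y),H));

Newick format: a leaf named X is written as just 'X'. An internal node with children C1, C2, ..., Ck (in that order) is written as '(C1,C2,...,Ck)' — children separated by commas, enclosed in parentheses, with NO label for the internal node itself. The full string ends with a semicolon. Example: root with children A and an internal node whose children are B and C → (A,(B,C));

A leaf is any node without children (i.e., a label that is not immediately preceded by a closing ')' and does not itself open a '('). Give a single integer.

Answer: 13

Derivation:
Newick: ((N,A),(S,(T,D,V)),(J,W,(P,Q,B,Y),H));
Scan left-to-right; a leaf is any maximal label run not followed by '(':
  pos 2: leaf 'N' → count = 1
  pos 4: leaf 'A' → count = 2
  pos 8: leaf 'S' → count = 3
  pos 11: leaf 'T' → count = 4
  pos 13: leaf 'D' → count = 5
  pos 15: leaf 'V' → count = 6
  pos 20: leaf 'J' → count = 7
  pos 22: leaf 'W' → count = 8
  pos 25: leaf 'P' → count = 9
  pos 27: leaf 'Q' → count = 10
  pos 29: leaf 'B' → count = 11
  pos 31: leaf 'Y' → count = 12
  pos 34: leaf 'H' → count = 13
Total leaves: 13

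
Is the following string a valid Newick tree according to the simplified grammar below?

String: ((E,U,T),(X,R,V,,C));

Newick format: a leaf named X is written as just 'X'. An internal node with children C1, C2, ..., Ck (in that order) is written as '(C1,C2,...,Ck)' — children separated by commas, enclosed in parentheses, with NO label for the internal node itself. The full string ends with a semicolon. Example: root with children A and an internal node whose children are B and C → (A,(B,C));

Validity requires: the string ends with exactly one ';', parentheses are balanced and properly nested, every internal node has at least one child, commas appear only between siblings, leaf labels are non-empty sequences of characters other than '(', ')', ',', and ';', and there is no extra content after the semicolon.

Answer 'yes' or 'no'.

Input: ((E,U,T),(X,R,V,,C));
Paren balance: 3 '(' vs 3 ')' OK
Ends with single ';': True
Full parse: FAILS (empty leaf label at pos 16)
Valid: False

Answer: no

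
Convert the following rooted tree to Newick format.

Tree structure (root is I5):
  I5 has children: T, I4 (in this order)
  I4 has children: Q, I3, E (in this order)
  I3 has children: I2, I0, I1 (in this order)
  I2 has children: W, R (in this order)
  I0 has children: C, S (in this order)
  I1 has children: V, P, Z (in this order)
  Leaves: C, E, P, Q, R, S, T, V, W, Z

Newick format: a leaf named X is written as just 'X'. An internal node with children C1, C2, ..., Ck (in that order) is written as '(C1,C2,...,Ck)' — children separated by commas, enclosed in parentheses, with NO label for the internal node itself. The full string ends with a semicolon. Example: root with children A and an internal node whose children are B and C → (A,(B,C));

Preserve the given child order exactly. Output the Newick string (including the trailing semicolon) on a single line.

internal I5 with children ['T', 'I4']
  leaf 'T' → 'T'
  internal I4 with children ['Q', 'I3', 'E']
    leaf 'Q' → 'Q'
    internal I3 with children ['I2', 'I0', 'I1']
      internal I2 with children ['W', 'R']
        leaf 'W' → 'W'
        leaf 'R' → 'R'
      → '(W,R)'
      internal I0 with children ['C', 'S']
        leaf 'C' → 'C'
        leaf 'S' → 'S'
      → '(C,S)'
      internal I1 with children ['V', 'P', 'Z']
        leaf 'V' → 'V'
        leaf 'P' → 'P'
        leaf 'Z' → 'Z'
      → '(V,P,Z)'
    → '((W,R),(C,S),(V,P,Z))'
    leaf 'E' → 'E'
  → '(Q,((W,R),(C,S),(V,P,Z)),E)'
→ '(T,(Q,((W,R),(C,S),(V,P,Z)),E))'
Final: (T,(Q,((W,R),(C,S),(V,P,Z)),E));

Answer: (T,(Q,((W,R),(C,S),(V,P,Z)),E));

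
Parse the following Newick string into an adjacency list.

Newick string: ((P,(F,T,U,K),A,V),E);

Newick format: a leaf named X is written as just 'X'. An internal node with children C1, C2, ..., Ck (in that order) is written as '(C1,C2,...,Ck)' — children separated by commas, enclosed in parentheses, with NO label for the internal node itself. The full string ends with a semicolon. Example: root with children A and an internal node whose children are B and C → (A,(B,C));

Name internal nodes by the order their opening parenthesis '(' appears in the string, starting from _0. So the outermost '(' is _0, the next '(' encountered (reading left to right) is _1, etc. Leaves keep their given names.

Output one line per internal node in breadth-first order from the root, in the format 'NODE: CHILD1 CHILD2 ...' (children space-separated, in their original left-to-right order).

Input: ((P,(F,T,U,K),A,V),E);
Scanning left-to-right, naming '(' by encounter order:
  pos 0: '(' -> open internal node _0 (depth 1)
  pos 1: '(' -> open internal node _1 (depth 2)
  pos 4: '(' -> open internal node _2 (depth 3)
  pos 12: ')' -> close internal node _2 (now at depth 2)
  pos 17: ')' -> close internal node _1 (now at depth 1)
  pos 20: ')' -> close internal node _0 (now at depth 0)
Total internal nodes: 3
BFS adjacency from root:
  _0: _1 E
  _1: P _2 A V
  _2: F T U K

Answer: _0: _1 E
_1: P _2 A V
_2: F T U K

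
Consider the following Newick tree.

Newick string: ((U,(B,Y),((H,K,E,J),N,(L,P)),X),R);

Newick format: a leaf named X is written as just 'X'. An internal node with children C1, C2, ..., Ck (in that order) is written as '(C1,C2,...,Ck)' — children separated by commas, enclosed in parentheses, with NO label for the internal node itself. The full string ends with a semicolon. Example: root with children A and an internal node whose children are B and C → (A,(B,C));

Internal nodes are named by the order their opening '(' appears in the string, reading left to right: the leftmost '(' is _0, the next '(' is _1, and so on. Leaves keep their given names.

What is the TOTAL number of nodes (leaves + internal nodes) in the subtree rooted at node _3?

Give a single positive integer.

Answer: 10

Derivation:
Newick: ((U,(B,Y),((H,K,E,J),N,(L,P)),X),R);
Locate _3: it is the '(' at position 10 (the 4th '(' reading left to right).
Query: subtree rooted at _3
_3: subtree_size = 1 + 9
  _4: subtree_size = 1 + 4
    H: subtree_size = 1 + 0
    K: subtree_size = 1 + 0
    E: subtree_size = 1 + 0
    J: subtree_size = 1 + 0
  N: subtree_size = 1 + 0
  _5: subtree_size = 1 + 2
    L: subtree_size = 1 + 0
    P: subtree_size = 1 + 0
Total subtree size of _3: 10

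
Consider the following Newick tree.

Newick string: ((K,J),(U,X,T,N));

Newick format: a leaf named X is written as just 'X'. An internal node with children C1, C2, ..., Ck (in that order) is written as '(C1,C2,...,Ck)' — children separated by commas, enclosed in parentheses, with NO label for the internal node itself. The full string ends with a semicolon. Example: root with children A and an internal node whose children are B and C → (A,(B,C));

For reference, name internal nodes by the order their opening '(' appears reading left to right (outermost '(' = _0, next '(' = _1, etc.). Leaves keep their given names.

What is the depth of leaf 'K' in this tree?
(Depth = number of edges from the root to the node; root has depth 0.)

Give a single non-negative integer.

Newick: ((K,J),(U,X,T,N));
Naming internals by '(' encounter order: outermost '(' = _0, next = _1, ...
Query node: K
Path from root: _0 -> _1 -> K
Depth of K: 2 (number of edges from root)

Answer: 2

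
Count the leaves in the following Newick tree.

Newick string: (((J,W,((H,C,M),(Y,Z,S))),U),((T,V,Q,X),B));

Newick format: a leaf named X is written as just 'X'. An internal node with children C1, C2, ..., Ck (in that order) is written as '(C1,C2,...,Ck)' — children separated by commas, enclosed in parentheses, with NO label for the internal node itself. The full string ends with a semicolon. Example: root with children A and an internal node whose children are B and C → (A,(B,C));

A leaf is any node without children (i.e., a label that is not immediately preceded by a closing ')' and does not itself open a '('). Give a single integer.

Newick: (((J,W,((H,C,M),(Y,Z,S))),U),((T,V,Q,X),B));
Scan left-to-right; a leaf is any maximal label run not followed by '(':
  pos 3: leaf 'J' → count = 1
  pos 5: leaf 'W' → count = 2
  pos 9: leaf 'H' → count = 3
  pos 11: leaf 'C' → count = 4
  pos 13: leaf 'M' → count = 5
  pos 17: leaf 'Y' → count = 6
  pos 19: leaf 'Z' → count = 7
  pos 21: leaf 'S' → count = 8
  pos 26: leaf 'U' → count = 9
  pos 31: leaf 'T' → count = 10
  pos 33: leaf 'V' → count = 11
  pos 35: leaf 'Q' → count = 12
  pos 37: leaf 'X' → count = 13
  pos 40: leaf 'B' → count = 14
Total leaves: 14

Answer: 14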